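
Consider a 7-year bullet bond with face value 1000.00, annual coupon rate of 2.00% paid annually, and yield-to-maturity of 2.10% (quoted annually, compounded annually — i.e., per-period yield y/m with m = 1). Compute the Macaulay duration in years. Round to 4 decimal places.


Answer: Macaulay duration = 6.5999 years

Derivation:
Coupon per period c = face * coupon_rate / m = 20.000000
Periods per year m = 1; per-period yield y/m = 0.021000
Number of cashflows N = 7
Cashflows (t years, CF_t, discount factor 1/(1+y/m)^(m*t), PV):
  t = 1.0000: CF_t = 20.000000, DF = 0.979432, PV = 19.588639
  t = 2.0000: CF_t = 20.000000, DF = 0.959287, PV = 19.185738
  t = 3.0000: CF_t = 20.000000, DF = 0.939556, PV = 18.791124
  t = 4.0000: CF_t = 20.000000, DF = 0.920231, PV = 18.404627
  t = 5.0000: CF_t = 20.000000, DF = 0.901304, PV = 18.026080
  t = 6.0000: CF_t = 20.000000, DF = 0.882766, PV = 17.655318
  t = 7.0000: CF_t = 1020.000000, DF = 0.864609, PV = 881.901289
Price P = sum_t PV_t = 993.552815
Macaulay numerator sum_t t * PV_t:
  t * PV_t at t = 1.0000: 19.588639
  t * PV_t at t = 2.0000: 38.371476
  t * PV_t at t = 3.0000: 56.373373
  t * PV_t at t = 4.0000: 73.618509
  t * PV_t at t = 5.0000: 90.130398
  t * PV_t at t = 6.0000: 105.931908
  t * PV_t at t = 7.0000: 6173.309020
Macaulay duration D = (sum_t t * PV_t) / P = 6557.323323 / 993.552815 = 6.599874


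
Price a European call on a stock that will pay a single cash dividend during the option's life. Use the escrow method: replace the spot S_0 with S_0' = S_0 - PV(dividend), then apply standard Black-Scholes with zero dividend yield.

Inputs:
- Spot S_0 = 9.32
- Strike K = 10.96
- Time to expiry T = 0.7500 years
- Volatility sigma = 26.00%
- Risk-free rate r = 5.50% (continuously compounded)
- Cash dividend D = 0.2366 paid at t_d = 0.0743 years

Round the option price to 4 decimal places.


Answer: Price = 0.3405

Derivation:
PV(D) = D * exp(-r * t_d) = 0.2366 * 0.99592184 = 0.23563511
S_0' = S_0 - PV(D) = 9.3200 - 0.23563511 = 9.08436489
d1 = (ln(S_0'/K) + (r + sigma^2/2)*T) / (sigma*sqrt(T)) = -0.53781283
d2 = d1 - sigma*sqrt(T) = -0.76297944
exp(-rT) = 0.95958920
N(d1) = 0.29535314; N(d2) = 0.22273783
C = S_0' * N(d1) - K * exp(-rT) * N(d2) = 9.08436489 * 0.29535314 - 10.9600 * 0.95958920 * 0.22273783 = 0.3405


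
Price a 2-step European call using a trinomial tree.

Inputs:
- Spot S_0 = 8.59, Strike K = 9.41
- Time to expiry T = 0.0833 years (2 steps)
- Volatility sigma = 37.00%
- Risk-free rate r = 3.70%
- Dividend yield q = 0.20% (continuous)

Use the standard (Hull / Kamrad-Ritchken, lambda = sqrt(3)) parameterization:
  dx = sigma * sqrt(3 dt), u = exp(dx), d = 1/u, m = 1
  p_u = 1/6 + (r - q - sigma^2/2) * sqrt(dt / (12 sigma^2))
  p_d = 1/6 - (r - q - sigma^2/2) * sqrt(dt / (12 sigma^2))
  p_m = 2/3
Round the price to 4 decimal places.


Answer: Price = V(0,0) = 0.1269

Derivation:
dt = T/N = 0.041650; dx = sigma*sqrt(3*dt) = 0.130789
u = exp(dx) = 1.139727; d = 1/u = 0.877403
p_u = 0.161341, p_m = 0.666667, p_d = 0.171993
Discount per step: exp(-r*dt) = 0.998460
Stock lattice S(k, j) with j the centered position index:
  k=0: S(0,+0) = 8.5900
  k=1: S(1,-1) = 7.5369; S(1,+0) = 8.5900; S(1,+1) = 9.7903
  k=2: S(2,-2) = 6.6129; S(2,-1) = 7.5369; S(2,+0) = 8.5900; S(2,+1) = 9.7903; S(2,+2) = 11.1582
Terminal payoffs V(N, j) = max(S_T - K, 0):
  V(2,-2) = 0.000000; V(2,-1) = 0.000000; V(2,+0) = 0.000000; V(2,+1) = 0.380253; V(2,+2) = 1.748214
Backward induction: V(k, j) = exp(-r*dt) * [p_u * V(k+1, j+1) + p_m * V(k+1, j) + p_d * V(k+1, j-1)]
  V(1,-1) = exp(-r*dt) * [p_u*0.000000 + p_m*0.000000 + p_d*0.000000] = 0.000000
  V(1,+0) = exp(-r*dt) * [p_u*0.380253 + p_m*0.000000 + p_d*0.000000] = 0.061256
  V(1,+1) = exp(-r*dt) * [p_u*1.748214 + p_m*0.380253 + p_d*0.000000] = 0.534735
  V(0,+0) = exp(-r*dt) * [p_u*0.534735 + p_m*0.061256 + p_d*0.000000] = 0.126916


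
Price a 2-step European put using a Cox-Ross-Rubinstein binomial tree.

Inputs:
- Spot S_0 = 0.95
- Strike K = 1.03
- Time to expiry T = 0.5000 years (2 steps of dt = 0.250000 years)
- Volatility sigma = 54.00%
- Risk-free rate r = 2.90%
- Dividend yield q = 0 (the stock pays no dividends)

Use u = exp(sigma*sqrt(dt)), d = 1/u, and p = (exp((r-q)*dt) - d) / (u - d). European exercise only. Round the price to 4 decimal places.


Answer: Price = V(0,0) = 0.1830

Derivation:
dt = T/N = 0.250000
u = exp(sigma*sqrt(dt)) = 1.309964; d = 1/u = 0.763379
p = (exp((r-q)*dt) - d) / (u - d) = 0.446219
Discount per step: exp(-r*dt) = 0.992776
Stock lattice S(k, i) with i counting down-moves:
  k=0: S(0,0) = 0.9500
  k=1: S(1,0) = 1.2445; S(1,1) = 0.7252
  k=2: S(2,0) = 1.6302; S(2,1) = 0.9500; S(2,2) = 0.5536
Terminal payoffs V(N, i) = max(K - S_T, 0):
  V(2,0) = 0.000000; V(2,1) = 0.080000; V(2,2) = 0.476389
Backward induction: V(k, i) = exp(-r*dt) * [p * V(k+1, i) + (1-p) * V(k+1, i+1)].
  V(1,0) = exp(-r*dt) * [p*0.000000 + (1-p)*0.080000] = 0.043982
  V(1,1) = exp(-r*dt) * [p*0.080000 + (1-p)*0.476389] = 0.297349
  V(0,0) = exp(-r*dt) * [p*0.043982 + (1-p)*0.297349] = 0.182961


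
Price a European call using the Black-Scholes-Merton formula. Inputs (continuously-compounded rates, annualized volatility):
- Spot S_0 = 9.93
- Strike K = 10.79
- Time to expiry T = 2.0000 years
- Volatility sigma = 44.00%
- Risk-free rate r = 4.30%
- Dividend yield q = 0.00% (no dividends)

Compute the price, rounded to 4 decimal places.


Answer: Price = 2.4369

Derivation:
d1 = (ln(S/K) + (r - q + 0.5*sigma^2) * T) / (sigma * sqrt(T)) = 0.31585287
d2 = d1 - sigma * sqrt(T) = -0.30640110
exp(-rT) = 0.91759423; exp(-qT) = 1.00000000
C = S_0 * exp(-qT) * N(d1) - K * exp(-rT) * N(d2)
N(d1) = 0.62394291; N(d2) = 0.37964963
C = 9.9300 * 1.00000000 * 0.62394291 - 10.7900 * 0.91759423 * 0.37964963 = 2.4369


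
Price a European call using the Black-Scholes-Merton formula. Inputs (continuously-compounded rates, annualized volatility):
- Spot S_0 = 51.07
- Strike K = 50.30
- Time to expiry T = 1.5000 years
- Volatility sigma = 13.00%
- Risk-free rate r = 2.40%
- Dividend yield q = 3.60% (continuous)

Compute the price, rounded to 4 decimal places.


Answer: Price = 3.0069

Derivation:
d1 = (ln(S/K) + (r - q + 0.5*sigma^2) * T) / (sigma * sqrt(T)) = 0.06197312
d2 = d1 - sigma * sqrt(T) = -0.09724372
exp(-rT) = 0.96464029; exp(-qT) = 0.94743211
C = S_0 * exp(-qT) * N(d1) - K * exp(-rT) * N(d2)
N(d1) = 0.52470788; N(d2) = 0.46126643
C = 51.0700 * 0.94743211 * 0.52470788 - 50.3000 * 0.96464029 * 0.46126643 = 3.0069


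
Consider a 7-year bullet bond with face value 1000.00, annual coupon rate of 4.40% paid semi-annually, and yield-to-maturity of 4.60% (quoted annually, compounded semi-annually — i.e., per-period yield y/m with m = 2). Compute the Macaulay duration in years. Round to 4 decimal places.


Coupon per period c = face * coupon_rate / m = 22.000000
Periods per year m = 2; per-period yield y/m = 0.023000
Number of cashflows N = 14
Cashflows (t years, CF_t, discount factor 1/(1+y/m)^(m*t), PV):
  t = 0.5000: CF_t = 22.000000, DF = 0.977517, PV = 21.505376
  t = 1.0000: CF_t = 22.000000, DF = 0.955540, PV = 21.021873
  t = 1.5000: CF_t = 22.000000, DF = 0.934056, PV = 20.549241
  t = 2.0000: CF_t = 22.000000, DF = 0.913056, PV = 20.087234
  t = 2.5000: CF_t = 22.000000, DF = 0.892528, PV = 19.635615
  t = 3.0000: CF_t = 22.000000, DF = 0.872461, PV = 19.194150
  t = 3.5000: CF_t = 22.000000, DF = 0.852846, PV = 18.762610
  t = 4.0000: CF_t = 22.000000, DF = 0.833671, PV = 18.340772
  t = 4.5000: CF_t = 22.000000, DF = 0.814928, PV = 17.928418
  t = 5.0000: CF_t = 22.000000, DF = 0.796606, PV = 17.525336
  t = 5.5000: CF_t = 22.000000, DF = 0.778696, PV = 17.131315
  t = 6.0000: CF_t = 22.000000, DF = 0.761189, PV = 16.746154
  t = 6.5000: CF_t = 22.000000, DF = 0.744075, PV = 16.369652
  t = 7.0000: CF_t = 1022.000000, DF = 0.727346, PV = 743.347737
Price P = sum_t PV_t = 988.145484
Macaulay numerator sum_t t * PV_t:
  t * PV_t at t = 0.5000: 10.752688
  t * PV_t at t = 1.0000: 21.021873
  t * PV_t at t = 1.5000: 30.823861
  t * PV_t at t = 2.0000: 40.174469
  t * PV_t at t = 2.5000: 49.089038
  t * PV_t at t = 3.0000: 57.582449
  t * PV_t at t = 3.5000: 65.669134
  t * PV_t at t = 4.0000: 73.363088
  t * PV_t at t = 4.5000: 80.677883
  t * PV_t at t = 5.0000: 87.626678
  t * PV_t at t = 5.5000: 94.222235
  t * PV_t at t = 6.0000: 100.476923
  t * PV_t at t = 6.5000: 106.402737
  t * PV_t at t = 7.0000: 5203.434161
Macaulay duration D = (sum_t t * PV_t) / P = 6021.317217 / 988.145484 = 6.093553

Answer: Macaulay duration = 6.0936 years


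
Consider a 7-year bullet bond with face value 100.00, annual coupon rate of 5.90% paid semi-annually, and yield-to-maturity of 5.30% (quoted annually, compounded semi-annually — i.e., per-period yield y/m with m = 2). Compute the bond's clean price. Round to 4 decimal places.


Coupon per period c = face * coupon_rate / m = 2.950000
Periods per year m = 2; per-period yield y/m = 0.026500
Number of cashflows N = 14
Cashflows (t years, CF_t, discount factor 1/(1+y/m)^(m*t), PV):
  t = 0.5000: CF_t = 2.950000, DF = 0.974184, PV = 2.873843
  t = 1.0000: CF_t = 2.950000, DF = 0.949035, PV = 2.799652
  t = 1.5000: CF_t = 2.950000, DF = 0.924535, PV = 2.727377
  t = 2.0000: CF_t = 2.950000, DF = 0.900667, PV = 2.656967
  t = 2.5000: CF_t = 2.950000, DF = 0.877415, PV = 2.588375
  t = 3.0000: CF_t = 2.950000, DF = 0.854764, PV = 2.521554
  t = 3.5000: CF_t = 2.950000, DF = 0.832698, PV = 2.456458
  t = 4.0000: CF_t = 2.950000, DF = 0.811201, PV = 2.393042
  t = 4.5000: CF_t = 2.950000, DF = 0.790259, PV = 2.331264
  t = 5.0000: CF_t = 2.950000, DF = 0.769858, PV = 2.271080
  t = 5.5000: CF_t = 2.950000, DF = 0.749983, PV = 2.212450
  t = 6.0000: CF_t = 2.950000, DF = 0.730622, PV = 2.155334
  t = 6.5000: CF_t = 2.950000, DF = 0.711760, PV = 2.099692
  t = 7.0000: CF_t = 102.950000, DF = 0.693385, PV = 71.384020
Price P = sum_t PV_t = 103.471109

Answer: Price = 103.4711


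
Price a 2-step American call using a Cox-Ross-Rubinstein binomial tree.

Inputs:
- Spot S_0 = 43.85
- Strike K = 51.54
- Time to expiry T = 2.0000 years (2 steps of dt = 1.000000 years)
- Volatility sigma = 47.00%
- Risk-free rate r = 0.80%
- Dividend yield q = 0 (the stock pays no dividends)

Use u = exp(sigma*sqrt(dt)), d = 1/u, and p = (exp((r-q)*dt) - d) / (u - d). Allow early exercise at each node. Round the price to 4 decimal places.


Answer: Price = V(0,0) = 9.2217

Derivation:
dt = T/N = 1.000000
u = exp(sigma*sqrt(dt)) = 1.599994; d = 1/u = 0.625002
p = (exp((r-q)*dt) - d) / (u - d) = 0.392854
Discount per step: exp(-r*dt) = 0.992032
Stock lattice S(k, i) with i counting down-moves:
  k=0: S(0,0) = 43.8500
  k=1: S(1,0) = 70.1597; S(1,1) = 27.4063
  k=2: S(2,0) = 112.2552; S(2,1) = 43.8500; S(2,2) = 17.1290
Terminal payoffs V(N, i) = max(S_T - K, 0):
  V(2,0) = 60.715185; V(2,1) = 0.000000; V(2,2) = 0.000000
Backward induction: V(k, i) = exp(-r*dt) * [p * V(k+1, i) + (1-p) * V(k+1, i+1)]; then take max(V_cont, immediate exercise) for American.
  V(1,0) = exp(-r*dt) * [p*60.715185 + (1-p)*0.000000] = 23.662168; exercise = 18.619745; V(1,0) = max -> 23.662168
  V(1,1) = exp(-r*dt) * [p*0.000000 + (1-p)*0.000000] = 0.000000; exercise = 0.000000; V(1,1) = max -> 0.000000
  V(0,0) = exp(-r*dt) * [p*23.662168 + (1-p)*0.000000] = 9.221716; exercise = 0.000000; V(0,0) = max -> 9.221716


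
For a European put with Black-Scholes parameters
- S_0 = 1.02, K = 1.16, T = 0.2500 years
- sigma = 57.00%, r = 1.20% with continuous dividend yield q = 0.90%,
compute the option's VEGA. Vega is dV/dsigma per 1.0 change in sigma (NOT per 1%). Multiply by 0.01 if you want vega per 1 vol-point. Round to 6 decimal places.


d1 = -0.3061574660; d2 = -0.5911574660
phi(d1) = 0.3806767344; exp(-qT) = 0.9977525294; exp(-rT) = 0.9970044955
Vega = S * exp(-qT) * phi(d1) * sqrt(T) = 1.0200 * 0.9977525294 * 0.3806767344 * 0.5000000000 = 0.193709

Answer: Vega = 0.193709


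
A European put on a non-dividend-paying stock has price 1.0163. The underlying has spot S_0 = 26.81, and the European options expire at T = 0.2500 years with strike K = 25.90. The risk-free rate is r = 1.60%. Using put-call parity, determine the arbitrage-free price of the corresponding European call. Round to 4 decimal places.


Answer: Call price = 2.0297

Derivation:
Put-call parity: C - P = S_0 * exp(-qT) - K * exp(-rT).
S_0 * exp(-qT) = 26.8100 * 1.00000000 = 26.81000000
K * exp(-rT) = 25.9000 * 0.99600799 = 25.79660692
C = P + S*exp(-qT) - K*exp(-rT)
C = 1.0163 + 26.81000000 - 25.79660692 = 2.0297


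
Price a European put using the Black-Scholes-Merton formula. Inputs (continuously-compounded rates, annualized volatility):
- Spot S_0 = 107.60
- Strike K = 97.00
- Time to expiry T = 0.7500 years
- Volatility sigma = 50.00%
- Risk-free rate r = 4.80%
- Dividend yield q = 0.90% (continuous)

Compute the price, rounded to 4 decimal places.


Answer: Price = 11.3155

Derivation:
d1 = (ln(S/K) + (r - q + 0.5*sigma^2) * T) / (sigma * sqrt(T)) = 0.52356355
d2 = d1 - sigma * sqrt(T) = 0.09055085
exp(-rT) = 0.96464029; exp(-qT) = 0.99327273
P = K * exp(-rT) * N(-d2) - S_0 * exp(-qT) * N(-d1)
N(-d1) = 0.30029107; N(-d2) = 0.46392474
P = 97.0000 * 0.96464029 * 0.46392474 - 107.6000 * 0.99327273 * 0.30029107 = 11.3155


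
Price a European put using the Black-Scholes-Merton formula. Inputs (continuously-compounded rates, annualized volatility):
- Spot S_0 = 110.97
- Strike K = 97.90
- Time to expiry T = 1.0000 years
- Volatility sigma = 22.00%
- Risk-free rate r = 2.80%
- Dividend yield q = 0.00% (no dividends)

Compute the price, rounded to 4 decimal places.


Answer: Price = 3.2368

Derivation:
d1 = (ln(S/K) + (r - q + 0.5*sigma^2) * T) / (sigma * sqrt(T)) = 0.80687884
d2 = d1 - sigma * sqrt(T) = 0.58687884
exp(-rT) = 0.97238837; exp(-qT) = 1.00000000
P = K * exp(-rT) * N(-d2) - S_0 * exp(-qT) * N(-d1)
N(-d1) = 0.20986815; N(-d2) = 0.27864254
P = 97.9000 * 0.97238837 * 0.27864254 - 110.9700 * 1.00000000 * 0.20986815 = 3.2368


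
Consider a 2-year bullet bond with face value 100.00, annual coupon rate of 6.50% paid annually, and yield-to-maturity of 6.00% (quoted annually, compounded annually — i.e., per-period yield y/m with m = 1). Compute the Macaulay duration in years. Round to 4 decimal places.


Coupon per period c = face * coupon_rate / m = 6.500000
Periods per year m = 1; per-period yield y/m = 0.060000
Number of cashflows N = 2
Cashflows (t years, CF_t, discount factor 1/(1+y/m)^(m*t), PV):
  t = 1.0000: CF_t = 6.500000, DF = 0.943396, PV = 6.132075
  t = 2.0000: CF_t = 106.500000, DF = 0.889996, PV = 94.784621
Price P = sum_t PV_t = 100.916696
Macaulay numerator sum_t t * PV_t:
  t * PV_t at t = 1.0000: 6.132075
  t * PV_t at t = 2.0000: 189.569242
Macaulay duration D = (sum_t t * PV_t) / P = 195.701317 / 100.916696 = 1.939236

Answer: Macaulay duration = 1.9392 years


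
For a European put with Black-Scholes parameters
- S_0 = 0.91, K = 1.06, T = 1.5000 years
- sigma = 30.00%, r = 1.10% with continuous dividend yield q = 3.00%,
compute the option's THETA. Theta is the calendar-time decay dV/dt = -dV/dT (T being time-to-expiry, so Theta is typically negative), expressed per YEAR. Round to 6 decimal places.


d1 = -0.3091244831; d2 = -0.6765479445
phi(d1) = 0.3803294203; exp(-qT) = 0.9559974818; exp(-rT) = 0.9836353794
Theta = -S*exp(-qT)*phi(d1)*sigma/(2*sqrt(T)) + r*K*exp(-rT)*N(-d2) - q*S*exp(-qT)*N(-d1)
N(-d1) = 0.6213865821; N(-d2) = 0.7506535917; sqrt(T) = 1.2247448714
Term 1 = -0.9100 * 0.9559974818 * 0.3803294203 * 0.3000 / (2 * 1.2247448714) = -0.0405231961
Term 2 = 0.0110 * 1.0600 * 0.9836353794 * 0.7506535917 = 0.0086093876
Term 3 = -0.0300 * 0.9100 * 0.9559974818 * 0.6213865821 = -0.0162174014
Theta = -0.0405231961 + (0.0086093876) + (-0.0162174014) = -0.048131

Answer: Theta = -0.048131


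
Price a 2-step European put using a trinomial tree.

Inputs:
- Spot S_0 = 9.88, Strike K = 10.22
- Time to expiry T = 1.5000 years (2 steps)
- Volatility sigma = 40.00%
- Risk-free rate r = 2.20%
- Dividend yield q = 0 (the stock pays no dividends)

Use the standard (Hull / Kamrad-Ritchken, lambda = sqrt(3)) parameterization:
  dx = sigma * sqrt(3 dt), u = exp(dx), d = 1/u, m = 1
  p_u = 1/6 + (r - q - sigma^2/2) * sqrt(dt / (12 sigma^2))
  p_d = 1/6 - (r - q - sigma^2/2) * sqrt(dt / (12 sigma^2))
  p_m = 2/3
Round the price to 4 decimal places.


Answer: Price = V(0,0) = 1.7081

Derivation:
dt = T/N = 0.750000; dx = sigma*sqrt(3*dt) = 0.600000
u = exp(dx) = 1.822119; d = 1/u = 0.548812
p_u = 0.130417, p_m = 0.666667, p_d = 0.202917
Discount per step: exp(-r*dt) = 0.983635
Stock lattice S(k, j) with j the centered position index:
  k=0: S(0,+0) = 9.8800
  k=1: S(1,-1) = 5.4223; S(1,+0) = 9.8800; S(1,+1) = 18.0025
  k=2: S(2,-2) = 2.9758; S(2,-1) = 5.4223; S(2,+0) = 9.8800; S(2,+1) = 18.0025; S(2,+2) = 32.8028
Terminal payoffs V(N, j) = max(K - S_T, 0):
  V(2,-2) = 7.244201; V(2,-1) = 4.797741; V(2,+0) = 0.340000; V(2,+1) = 0.000000; V(2,+2) = 0.000000
Backward induction: V(k, j) = exp(-r*dt) * [p_u * V(k+1, j+1) + p_m * V(k+1, j) + p_d * V(k+1, j-1)]
  V(1,-1) = exp(-r*dt) * [p_u*0.340000 + p_m*4.797741 + p_d*7.244201] = 4.635682
  V(1,+0) = exp(-r*dt) * [p_u*0.000000 + p_m*0.340000 + p_d*4.797741] = 1.180567
  V(1,+1) = exp(-r*dt) * [p_u*0.000000 + p_m*0.000000 + p_d*0.340000] = 0.067863
  V(0,+0) = exp(-r*dt) * [p_u*0.067863 + p_m*1.180567 + p_d*4.635682] = 1.708134


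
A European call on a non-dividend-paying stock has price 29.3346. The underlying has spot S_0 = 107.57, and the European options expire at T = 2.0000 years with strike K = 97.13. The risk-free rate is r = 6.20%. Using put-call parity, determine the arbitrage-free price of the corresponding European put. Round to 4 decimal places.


Answer: Put price = 7.5673

Derivation:
Put-call parity: C - P = S_0 * exp(-qT) - K * exp(-rT).
S_0 * exp(-qT) = 107.5700 * 1.00000000 = 107.57000000
K * exp(-rT) = 97.1300 * 0.88337984 = 85.80268394
P = C - S*exp(-qT) + K*exp(-rT)
P = 29.3346 - 107.57000000 + 85.80268394 = 7.5673


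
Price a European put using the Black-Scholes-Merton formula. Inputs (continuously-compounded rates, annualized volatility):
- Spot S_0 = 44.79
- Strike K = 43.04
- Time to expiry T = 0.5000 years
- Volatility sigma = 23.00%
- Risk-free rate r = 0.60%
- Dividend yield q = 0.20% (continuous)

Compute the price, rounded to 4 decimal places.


d1 = (ln(S/K) + (r - q + 0.5*sigma^2) * T) / (sigma * sqrt(T)) = 0.33867331
d2 = d1 - sigma * sqrt(T) = 0.17603875
exp(-rT) = 0.99700450; exp(-qT) = 0.99900050
P = K * exp(-rT) * N(-d2) - S_0 * exp(-qT) * N(-d1)
N(-d1) = 0.36742793; N(-d2) = 0.43013175
P = 43.0400 * 0.99700450 * 0.43013175 - 44.7900 * 0.99900050 * 0.36742793 = 2.0168

Answer: Price = 2.0168


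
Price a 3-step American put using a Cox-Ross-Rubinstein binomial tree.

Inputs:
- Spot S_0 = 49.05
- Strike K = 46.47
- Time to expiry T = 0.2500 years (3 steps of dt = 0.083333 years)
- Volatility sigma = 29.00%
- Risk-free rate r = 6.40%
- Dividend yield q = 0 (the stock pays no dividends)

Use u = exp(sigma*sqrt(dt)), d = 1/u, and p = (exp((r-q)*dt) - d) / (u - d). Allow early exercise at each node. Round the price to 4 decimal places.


dt = T/N = 0.083333
u = exp(sigma*sqrt(dt)) = 1.087320; d = 1/u = 0.919693
p = (exp((r-q)*dt) - d) / (u - d) = 0.510985
Discount per step: exp(-r*dt) = 0.994681
Stock lattice S(k, i) with i counting down-moves:
  k=0: S(0,0) = 49.0500
  k=1: S(1,0) = 53.3330; S(1,1) = 45.1109
  k=2: S(2,0) = 57.9901; S(2,1) = 49.0500; S(2,2) = 41.4882
  k=3: S(3,0) = 63.0538; S(3,1) = 53.3330; S(3,2) = 45.1109; S(3,3) = 38.1564
Terminal payoffs V(N, i) = max(K - S_T, 0):
  V(3,0) = 0.000000; V(3,1) = 0.000000; V(3,2) = 1.359078; V(3,3) = 8.313626
Backward induction: V(k, i) = exp(-r*dt) * [p * V(k+1, i) + (1-p) * V(k+1, i+1)]; then take max(V_cont, immediate exercise) for American.
  V(2,0) = exp(-r*dt) * [p*0.000000 + (1-p)*0.000000] = 0.000000; exercise = 0.000000; V(2,0) = max -> 0.000000
  V(2,1) = exp(-r*dt) * [p*0.000000 + (1-p)*1.359078] = 0.661074; exercise = 0.000000; V(2,1) = max -> 0.661074
  V(2,2) = exp(-r*dt) * [p*1.359078 + (1-p)*8.313626] = 4.734638; exercise = 4.981818; V(2,2) = max -> 4.981818
  V(1,0) = exp(-r*dt) * [p*0.000000 + (1-p)*0.661074] = 0.321556; exercise = 0.000000; V(1,0) = max -> 0.321556
  V(1,1) = exp(-r*dt) * [p*0.661074 + (1-p)*4.981818] = 2.759228; exercise = 1.359078; V(1,1) = max -> 2.759228
  V(0,0) = exp(-r*dt) * [p*0.321556 + (1-p)*2.759228] = 1.505563; exercise = 0.000000; V(0,0) = max -> 1.505563

Answer: Price = V(0,0) = 1.5056


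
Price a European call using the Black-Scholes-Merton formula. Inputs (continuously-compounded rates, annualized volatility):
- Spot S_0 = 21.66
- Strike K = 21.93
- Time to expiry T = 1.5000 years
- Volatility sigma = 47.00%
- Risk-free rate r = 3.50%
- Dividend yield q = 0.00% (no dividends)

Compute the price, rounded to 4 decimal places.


d1 = (ln(S/K) + (r - q + 0.5*sigma^2) * T) / (sigma * sqrt(T)) = 0.35749813
d2 = d1 - sigma * sqrt(T) = -0.21813196
exp(-rT) = 0.94885432; exp(-qT) = 1.00000000
C = S_0 * exp(-qT) * N(d1) - K * exp(-rT) * N(d2)
N(d1) = 0.63964054; N(d2) = 0.41366315
C = 21.6600 * 1.00000000 * 0.63964054 - 21.9300 * 0.94885432 * 0.41366315 = 5.2470

Answer: Price = 5.2470


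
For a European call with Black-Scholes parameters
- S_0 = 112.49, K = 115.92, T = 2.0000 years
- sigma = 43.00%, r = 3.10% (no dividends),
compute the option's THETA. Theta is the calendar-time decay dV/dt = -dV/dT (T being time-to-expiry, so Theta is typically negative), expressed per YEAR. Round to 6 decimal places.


d1 = 0.3566186669; d2 = -0.2514931649
phi(d1) = 0.3743638962; exp(-qT) = 1.0000000000; exp(-rT) = 0.9398828868
Theta = -S*exp(-qT)*phi(d1)*sigma/(2*sqrt(T)) - r*K*exp(-rT)*N(d2) + q*S*exp(-qT)*N(d1)
N(d1) = 0.6393113495; N(d2) = 0.4007164230; sqrt(T) = 1.4142135624
Term 1 = -112.4900 * 1.0000000000 * 0.3743638962 * 0.4300 / (2 * 1.4142135624) = -6.4022309626
Term 2 = -0.0310 * 115.9200 * 0.9398828868 * 0.4007164230 = -1.3534148906
Term 3 = 0 (no dividend yield, q = 0)
Theta = -6.4022309626 + (-1.3534148906) + (0.0000000000) = -7.755646

Answer: Theta = -7.755646


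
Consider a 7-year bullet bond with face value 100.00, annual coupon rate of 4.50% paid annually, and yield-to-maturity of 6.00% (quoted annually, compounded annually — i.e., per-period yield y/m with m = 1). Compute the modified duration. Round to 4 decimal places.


Answer: Modified duration = 5.7677

Derivation:
Coupon per period c = face * coupon_rate / m = 4.500000
Periods per year m = 1; per-period yield y/m = 0.060000
Number of cashflows N = 7
Cashflows (t years, CF_t, discount factor 1/(1+y/m)^(m*t), PV):
  t = 1.0000: CF_t = 4.500000, DF = 0.943396, PV = 4.245283
  t = 2.0000: CF_t = 4.500000, DF = 0.889996, PV = 4.004984
  t = 3.0000: CF_t = 4.500000, DF = 0.839619, PV = 3.778287
  t = 4.0000: CF_t = 4.500000, DF = 0.792094, PV = 3.564421
  t = 5.0000: CF_t = 4.500000, DF = 0.747258, PV = 3.362662
  t = 6.0000: CF_t = 4.500000, DF = 0.704961, PV = 3.172322
  t = 7.0000: CF_t = 104.500000, DF = 0.665057, PV = 69.498468
Price P = sum_t PV_t = 91.626428
First compute Macaulay numerator sum_t t * PV_t:
  t * PV_t at t = 1.0000: 4.245283
  t * PV_t at t = 2.0000: 8.009968
  t * PV_t at t = 3.0000: 11.334860
  t * PV_t at t = 4.0000: 14.257686
  t * PV_t at t = 5.0000: 16.813309
  t * PV_t at t = 6.0000: 19.033935
  t * PV_t at t = 7.0000: 486.489279
Macaulay duration D = 560.184319 / 91.626428 = 6.113785
Modified duration = D / (1 + y/m) = 6.113785 / (1 + 0.060000) = 5.767722


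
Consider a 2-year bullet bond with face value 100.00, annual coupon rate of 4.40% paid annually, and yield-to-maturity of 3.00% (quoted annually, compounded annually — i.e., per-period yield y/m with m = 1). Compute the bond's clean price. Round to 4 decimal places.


Coupon per period c = face * coupon_rate / m = 4.400000
Periods per year m = 1; per-period yield y/m = 0.030000
Number of cashflows N = 2
Cashflows (t years, CF_t, discount factor 1/(1+y/m)^(m*t), PV):
  t = 1.0000: CF_t = 4.400000, DF = 0.970874, PV = 4.271845
  t = 2.0000: CF_t = 104.400000, DF = 0.942596, PV = 98.407013
Price P = sum_t PV_t = 102.678858

Answer: Price = 102.6789


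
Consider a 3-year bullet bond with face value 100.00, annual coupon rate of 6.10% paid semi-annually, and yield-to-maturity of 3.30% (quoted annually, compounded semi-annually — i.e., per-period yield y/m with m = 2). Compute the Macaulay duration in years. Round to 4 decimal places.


Coupon per period c = face * coupon_rate / m = 3.050000
Periods per year m = 2; per-period yield y/m = 0.016500
Number of cashflows N = 6
Cashflows (t years, CF_t, discount factor 1/(1+y/m)^(m*t), PV):
  t = 0.5000: CF_t = 3.050000, DF = 0.983768, PV = 3.000492
  t = 1.0000: CF_t = 3.050000, DF = 0.967799, PV = 2.951787
  t = 1.5000: CF_t = 3.050000, DF = 0.952090, PV = 2.903873
  t = 2.0000: CF_t = 3.050000, DF = 0.936635, PV = 2.856737
  t = 2.5000: CF_t = 3.050000, DF = 0.921432, PV = 2.810366
  t = 3.0000: CF_t = 103.050000, DF = 0.906475, PV = 93.412221
Price P = sum_t PV_t = 107.935477
Macaulay numerator sum_t t * PV_t:
  t * PV_t at t = 0.5000: 1.500246
  t * PV_t at t = 1.0000: 2.951787
  t * PV_t at t = 1.5000: 4.355810
  t * PV_t at t = 2.0000: 5.713475
  t * PV_t at t = 2.5000: 7.025916
  t * PV_t at t = 3.0000: 280.236663
Macaulay duration D = (sum_t t * PV_t) / P = 301.783897 / 107.935477 = 2.795966

Answer: Macaulay duration = 2.7960 years


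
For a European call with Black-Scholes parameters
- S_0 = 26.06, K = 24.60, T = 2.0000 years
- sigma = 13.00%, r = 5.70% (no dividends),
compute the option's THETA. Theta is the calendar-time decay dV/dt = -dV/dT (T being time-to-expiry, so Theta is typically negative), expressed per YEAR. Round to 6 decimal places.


d1 = 1.0256046936; d2 = 0.8417569305
phi(d1) = 0.2357764834; exp(-qT) = 1.0000000000; exp(-rT) = 0.8922579559
Theta = -S*exp(-qT)*phi(d1)*sigma/(2*sqrt(T)) - r*K*exp(-rT)*N(d2) + q*S*exp(-qT)*N(d1)
N(d1) = 0.8474610229; N(d2) = 0.8000379878; sqrt(T) = 1.4142135624
Term 1 = -26.0600 * 1.0000000000 * 0.2357764834 * 0.1300 / (2 * 1.4142135624) = -0.2824055686
Term 2 = -0.0570 * 24.6000 * 0.8922579559 * 0.8000379878 = -1.0009468121
Term 3 = 0 (no dividend yield, q = 0)
Theta = -0.2824055686 + (-1.0009468121) + (0.0000000000) = -1.283352

Answer: Theta = -1.283352


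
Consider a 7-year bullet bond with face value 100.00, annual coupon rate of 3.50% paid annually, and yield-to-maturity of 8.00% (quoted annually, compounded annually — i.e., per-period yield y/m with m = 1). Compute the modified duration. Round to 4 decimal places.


Coupon per period c = face * coupon_rate / m = 3.500000
Periods per year m = 1; per-period yield y/m = 0.080000
Number of cashflows N = 7
Cashflows (t years, CF_t, discount factor 1/(1+y/m)^(m*t), PV):
  t = 1.0000: CF_t = 3.500000, DF = 0.925926, PV = 3.240741
  t = 2.0000: CF_t = 3.500000, DF = 0.857339, PV = 3.000686
  t = 3.0000: CF_t = 3.500000, DF = 0.793832, PV = 2.778413
  t = 4.0000: CF_t = 3.500000, DF = 0.735030, PV = 2.572604
  t = 5.0000: CF_t = 3.500000, DF = 0.680583, PV = 2.382041
  t = 6.0000: CF_t = 3.500000, DF = 0.630170, PV = 2.205594
  t = 7.0000: CF_t = 103.500000, DF = 0.583490, PV = 60.391256
Price P = sum_t PV_t = 76.571335
First compute Macaulay numerator sum_t t * PV_t:
  t * PV_t at t = 1.0000: 3.240741
  t * PV_t at t = 2.0000: 6.001372
  t * PV_t at t = 3.0000: 8.335239
  t * PV_t at t = 4.0000: 10.290418
  t * PV_t at t = 5.0000: 11.910206
  t * PV_t at t = 6.0000: 13.233562
  t * PV_t at t = 7.0000: 422.738791
Macaulay duration D = 475.750328 / 76.571335 = 6.213165
Modified duration = D / (1 + y/m) = 6.213165 / (1 + 0.080000) = 5.752930

Answer: Modified duration = 5.7529


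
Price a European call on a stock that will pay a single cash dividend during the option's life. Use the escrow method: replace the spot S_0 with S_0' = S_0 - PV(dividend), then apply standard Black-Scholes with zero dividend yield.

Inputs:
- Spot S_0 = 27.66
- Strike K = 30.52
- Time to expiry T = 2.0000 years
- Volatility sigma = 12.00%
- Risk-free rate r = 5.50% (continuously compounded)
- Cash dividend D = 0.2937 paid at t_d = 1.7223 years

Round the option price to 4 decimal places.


Answer: Price = 1.8767

Derivation:
PV(D) = D * exp(-r * t_d) = 0.2937 * 0.90962168 = 0.26715589
S_0' = S_0 - PV(D) = 27.6600 - 0.26715589 = 27.39284411
d1 = (ln(S_0'/K) + (r + sigma^2/2)*T) / (sigma*sqrt(T)) = 0.09604637
d2 = d1 - sigma*sqrt(T) = -0.07365926
exp(-rT) = 0.89583414
N(d1) = 0.53825813; N(d2) = 0.47064076
C = S_0' * N(d1) - K * exp(-rT) * N(d2) = 27.39284411 * 0.53825813 - 30.5200 * 0.89583414 * 0.47064076 = 1.8767


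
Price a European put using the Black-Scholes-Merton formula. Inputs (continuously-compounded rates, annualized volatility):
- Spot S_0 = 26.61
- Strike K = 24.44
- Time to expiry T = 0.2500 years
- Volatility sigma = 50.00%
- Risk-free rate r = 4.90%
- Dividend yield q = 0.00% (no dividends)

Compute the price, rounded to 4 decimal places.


Answer: Price = 1.4783

Derivation:
d1 = (ln(S/K) + (r - q + 0.5*sigma^2) * T) / (sigma * sqrt(T)) = 0.51426380
d2 = d1 - sigma * sqrt(T) = 0.26426380
exp(-rT) = 0.98782473; exp(-qT) = 1.00000000
P = K * exp(-rT) * N(-d2) - S_0 * exp(-qT) * N(-d1)
N(-d1) = 0.30353378; N(-d2) = 0.39578833
P = 24.4400 * 0.98782473 * 0.39578833 - 26.6100 * 1.00000000 * 0.30353378 = 1.4783


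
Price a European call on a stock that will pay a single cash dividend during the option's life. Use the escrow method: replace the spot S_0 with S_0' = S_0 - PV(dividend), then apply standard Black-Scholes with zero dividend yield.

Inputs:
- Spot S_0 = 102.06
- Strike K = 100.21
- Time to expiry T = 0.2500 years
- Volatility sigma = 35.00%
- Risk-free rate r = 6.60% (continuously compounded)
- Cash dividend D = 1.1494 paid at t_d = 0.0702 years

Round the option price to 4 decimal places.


PV(D) = D * exp(-r * t_d) = 1.1494 * 0.99537752 = 1.14408692
S_0' = S_0 - PV(D) = 102.0600 - 1.14408692 = 100.91591308
d1 = (ln(S_0'/K) + (r + sigma^2/2)*T) / (sigma*sqrt(T)) = 0.22189796
d2 = d1 - sigma*sqrt(T) = 0.04689796
exp(-rT) = 0.98363538
N(d1) = 0.58780334; N(d2) = 0.51870272
C = S_0' * N(d1) - K * exp(-rT) * N(d2) = 100.91591308 * 0.58780334 - 100.2100 * 0.98363538 * 0.51870272 = 8.1901

Answer: Price = 8.1901


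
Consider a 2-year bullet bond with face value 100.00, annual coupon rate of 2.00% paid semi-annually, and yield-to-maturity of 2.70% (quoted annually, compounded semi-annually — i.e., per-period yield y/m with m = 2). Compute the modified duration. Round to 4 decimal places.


Answer: Modified duration = 1.9440

Derivation:
Coupon per period c = face * coupon_rate / m = 1.000000
Periods per year m = 2; per-period yield y/m = 0.013500
Number of cashflows N = 4
Cashflows (t years, CF_t, discount factor 1/(1+y/m)^(m*t), PV):
  t = 0.5000: CF_t = 1.000000, DF = 0.986680, PV = 0.986680
  t = 1.0000: CF_t = 1.000000, DF = 0.973537, PV = 0.973537
  t = 1.5000: CF_t = 1.000000, DF = 0.960569, PV = 0.960569
  t = 2.0000: CF_t = 101.000000, DF = 0.947774, PV = 95.725217
Price P = sum_t PV_t = 98.646004
First compute Macaulay numerator sum_t t * PV_t:
  t * PV_t at t = 0.5000: 0.493340
  t * PV_t at t = 1.0000: 0.973537
  t * PV_t at t = 1.5000: 1.440854
  t * PV_t at t = 2.0000: 191.450435
Macaulay duration D = 194.358166 / 98.646004 = 1.970259
Modified duration = D / (1 + y/m) = 1.970259 / (1 + 0.013500) = 1.944015


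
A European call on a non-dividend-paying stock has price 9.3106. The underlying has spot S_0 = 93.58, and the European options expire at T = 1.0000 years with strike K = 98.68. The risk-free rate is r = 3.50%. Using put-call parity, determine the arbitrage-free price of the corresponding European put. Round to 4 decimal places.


Answer: Put price = 11.0165

Derivation:
Put-call parity: C - P = S_0 * exp(-qT) - K * exp(-rT).
S_0 * exp(-qT) = 93.5800 * 1.00000000 = 93.58000000
K * exp(-rT) = 98.6800 * 0.96560542 = 95.28594248
P = C - S*exp(-qT) + K*exp(-rT)
P = 9.3106 - 93.58000000 + 95.28594248 = 11.0165


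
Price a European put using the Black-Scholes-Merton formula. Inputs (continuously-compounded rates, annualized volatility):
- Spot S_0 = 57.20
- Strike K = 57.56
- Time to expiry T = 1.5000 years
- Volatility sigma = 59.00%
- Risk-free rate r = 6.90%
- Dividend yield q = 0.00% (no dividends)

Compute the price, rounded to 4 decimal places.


Answer: Price = 12.8732

Derivation:
d1 = (ln(S/K) + (r - q + 0.5*sigma^2) * T) / (sigma * sqrt(T)) = 0.49585009
d2 = d1 - sigma * sqrt(T) = -0.22674938
exp(-rT) = 0.90167602; exp(-qT) = 1.00000000
P = K * exp(-rT) * N(-d2) - S_0 * exp(-qT) * N(-d1)
N(-d1) = 0.31000009; N(-d2) = 0.58969069
P = 57.5600 * 0.90167602 * 0.58969069 - 57.2000 * 1.00000000 * 0.31000009 = 12.8732


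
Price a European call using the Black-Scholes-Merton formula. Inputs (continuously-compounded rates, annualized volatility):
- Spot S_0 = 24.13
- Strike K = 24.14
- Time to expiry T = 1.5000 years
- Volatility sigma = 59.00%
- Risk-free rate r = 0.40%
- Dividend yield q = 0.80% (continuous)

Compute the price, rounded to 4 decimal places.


Answer: Price = 6.6716

Derivation:
d1 = (ln(S/K) + (r - q + 0.5*sigma^2) * T) / (sigma * sqrt(T)) = 0.35242299
d2 = d1 - sigma * sqrt(T) = -0.37017649
exp(-rT) = 0.99401796; exp(-qT) = 0.98807171
C = S_0 * exp(-qT) * N(d1) - K * exp(-rT) * N(d2)
N(d1) = 0.63773947; N(d2) = 0.35562550
C = 24.1300 * 0.98807171 * 0.63773947 - 24.1400 * 0.99401796 * 0.35562550 = 6.6716


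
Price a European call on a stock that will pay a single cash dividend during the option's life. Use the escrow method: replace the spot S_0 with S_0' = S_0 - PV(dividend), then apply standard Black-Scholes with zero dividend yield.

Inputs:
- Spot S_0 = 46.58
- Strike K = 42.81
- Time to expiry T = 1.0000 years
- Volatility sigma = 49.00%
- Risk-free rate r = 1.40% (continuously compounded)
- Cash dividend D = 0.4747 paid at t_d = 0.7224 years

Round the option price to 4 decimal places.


PV(D) = D * exp(-r * t_d) = 0.4747 * 0.98993737 = 0.46992327
S_0' = S_0 - PV(D) = 46.5800 - 0.46992327 = 46.11007673
d1 = (ln(S_0'/K) + (r + sigma^2/2)*T) / (sigma*sqrt(T)) = 0.42512202
d2 = d1 - sigma*sqrt(T) = -0.06487798
exp(-rT) = 0.98609754
N(d1) = 0.66462614; N(d2) = 0.47413558
C = S_0' * N(d1) - K * exp(-rT) * N(d2) = 46.11007673 * 0.66462614 - 42.8100 * 0.98609754 * 0.47413558 = 10.6304

Answer: Price = 10.6304


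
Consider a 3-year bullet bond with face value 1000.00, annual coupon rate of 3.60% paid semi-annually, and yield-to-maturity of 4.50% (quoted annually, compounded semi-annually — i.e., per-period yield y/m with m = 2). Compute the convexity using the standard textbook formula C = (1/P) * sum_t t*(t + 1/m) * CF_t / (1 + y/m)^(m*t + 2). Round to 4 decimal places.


Coupon per period c = face * coupon_rate / m = 18.000000
Periods per year m = 2; per-period yield y/m = 0.022500
Number of cashflows N = 6
Cashflows (t years, CF_t, discount factor 1/(1+y/m)^(m*t), PV):
  t = 0.5000: CF_t = 18.000000, DF = 0.977995, PV = 17.603912
  t = 1.0000: CF_t = 18.000000, DF = 0.956474, PV = 17.216540
  t = 1.5000: CF_t = 18.000000, DF = 0.935427, PV = 16.837692
  t = 2.0000: CF_t = 18.000000, DF = 0.914843, PV = 16.467180
  t = 2.5000: CF_t = 18.000000, DF = 0.894712, PV = 16.104822
  t = 3.0000: CF_t = 1018.000000, DF = 0.875024, PV = 890.774709
Price P = sum_t PV_t = 975.004854
Convexity numerator sum_t t*(t + 1/m) * CF_t / (1+y/m)^(m*t + 2):
  t = 0.5000: term = 8.418846
  t = 1.0000: term = 24.700770
  t = 1.5000: term = 48.314465
  t = 2.0000: term = 78.752184
  t = 2.5000: term = 115.528877
  t = 3.0000: term = 8946.033984
Convexity = (1/P) * sum = 9221.749127 / 975.004854 = 9.458157

Answer: Convexity = 9.4582


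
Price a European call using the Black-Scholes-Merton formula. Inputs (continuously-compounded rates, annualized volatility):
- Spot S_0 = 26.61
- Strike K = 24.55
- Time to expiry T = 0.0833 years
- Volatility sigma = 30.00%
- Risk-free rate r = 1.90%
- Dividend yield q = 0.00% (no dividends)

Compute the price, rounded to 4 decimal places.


d1 = (ln(S/K) + (r - q + 0.5*sigma^2) * T) / (sigma * sqrt(T)) = 0.99216047
d2 = d1 - sigma * sqrt(T) = 0.90557525
exp(-rT) = 0.99841855; exp(-qT) = 1.00000000
C = S_0 * exp(-qT) * N(d1) - K * exp(-rT) * N(d2)
N(d1) = 0.83944037; N(d2) = 0.81741964
C = 26.6100 * 1.00000000 * 0.83944037 - 24.5500 * 0.99841855 * 0.81741964 = 2.3016

Answer: Price = 2.3016


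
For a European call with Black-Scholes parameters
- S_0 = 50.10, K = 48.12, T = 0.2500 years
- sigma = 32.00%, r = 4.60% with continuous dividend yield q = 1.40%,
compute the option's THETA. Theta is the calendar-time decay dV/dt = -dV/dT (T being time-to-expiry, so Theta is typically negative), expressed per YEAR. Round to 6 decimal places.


Answer: Theta = -6.757867

Derivation:
d1 = 0.3820194812; d2 = 0.2220194812
phi(d1) = 0.3708684078; exp(-qT) = 0.9965061179; exp(-rT) = 0.9885658722
Theta = -S*exp(-qT)*phi(d1)*sigma/(2*sqrt(T)) - r*K*exp(-rT)*N(d2) + q*S*exp(-qT)*N(d1)
N(d1) = 0.6487765427; N(d2) = 0.5878506410; sqrt(T) = 0.5000000000
Term 1 = -50.1000 * 0.9965061179 * 0.3708684078 * 0.3200 / (2 * 0.5000000000) = -5.9249885213
Term 2 = -0.0460 * 48.1200 * 0.9885658722 * 0.5878506410 = -1.2863408448
Term 3 = 0.0140 * 50.1000 * 0.9965061179 * 0.6487765427 = 0.4534619695
Theta = -5.9249885213 + (-1.2863408448) + (0.4534619695) = -6.757867


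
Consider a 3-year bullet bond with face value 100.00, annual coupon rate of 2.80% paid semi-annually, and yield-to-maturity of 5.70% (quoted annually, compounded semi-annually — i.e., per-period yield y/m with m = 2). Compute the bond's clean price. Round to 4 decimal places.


Answer: Price = 92.1059

Derivation:
Coupon per period c = face * coupon_rate / m = 1.400000
Periods per year m = 2; per-period yield y/m = 0.028500
Number of cashflows N = 6
Cashflows (t years, CF_t, discount factor 1/(1+y/m)^(m*t), PV):
  t = 0.5000: CF_t = 1.400000, DF = 0.972290, PV = 1.361206
  t = 1.0000: CF_t = 1.400000, DF = 0.945347, PV = 1.323486
  t = 1.5000: CF_t = 1.400000, DF = 0.919152, PV = 1.286812
  t = 2.0000: CF_t = 1.400000, DF = 0.893682, PV = 1.251154
  t = 2.5000: CF_t = 1.400000, DF = 0.868917, PV = 1.216484
  t = 3.0000: CF_t = 101.400000, DF = 0.844840, PV = 85.666728
Price P = sum_t PV_t = 92.105871


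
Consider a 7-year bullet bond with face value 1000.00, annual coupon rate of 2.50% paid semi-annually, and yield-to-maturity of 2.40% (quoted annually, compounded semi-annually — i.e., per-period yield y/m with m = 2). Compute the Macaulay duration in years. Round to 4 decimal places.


Answer: Macaulay duration = 6.4672 years

Derivation:
Coupon per period c = face * coupon_rate / m = 12.500000
Periods per year m = 2; per-period yield y/m = 0.012000
Number of cashflows N = 14
Cashflows (t years, CF_t, discount factor 1/(1+y/m)^(m*t), PV):
  t = 0.5000: CF_t = 12.500000, DF = 0.988142, PV = 12.351779
  t = 1.0000: CF_t = 12.500000, DF = 0.976425, PV = 12.205315
  t = 1.5000: CF_t = 12.500000, DF = 0.964847, PV = 12.060588
  t = 2.0000: CF_t = 12.500000, DF = 0.953406, PV = 11.917577
  t = 2.5000: CF_t = 12.500000, DF = 0.942101, PV = 11.776262
  t = 3.0000: CF_t = 12.500000, DF = 0.930930, PV = 11.636622
  t = 3.5000: CF_t = 12.500000, DF = 0.919891, PV = 11.498639
  t = 4.0000: CF_t = 12.500000, DF = 0.908983, PV = 11.362291
  t = 4.5000: CF_t = 12.500000, DF = 0.898205, PV = 11.227560
  t = 5.0000: CF_t = 12.500000, DF = 0.887554, PV = 11.094427
  t = 5.5000: CF_t = 12.500000, DF = 0.877030, PV = 10.962873
  t = 6.0000: CF_t = 12.500000, DF = 0.866630, PV = 10.832878
  t = 6.5000: CF_t = 12.500000, DF = 0.856354, PV = 10.704425
  t = 7.0000: CF_t = 1012.500000, DF = 0.846200, PV = 856.777113
Price P = sum_t PV_t = 1006.408349
Macaulay numerator sum_t t * PV_t:
  t * PV_t at t = 0.5000: 6.175889
  t * PV_t at t = 1.0000: 12.205315
  t * PV_t at t = 1.5000: 18.090882
  t * PV_t at t = 2.0000: 23.835154
  t * PV_t at t = 2.5000: 29.440654
  t * PV_t at t = 3.0000: 34.909867
  t * PV_t at t = 3.5000: 40.245235
  t * PV_t at t = 4.0000: 45.449165
  t * PV_t at t = 4.5000: 50.524022
  t * PV_t at t = 5.0000: 55.472136
  t * PV_t at t = 5.5000: 60.295800
  t * PV_t at t = 6.0000: 64.997270
  t * PV_t at t = 6.5000: 69.578764
  t * PV_t at t = 7.0000: 5997.439793
Macaulay duration D = (sum_t t * PV_t) / P = 6508.659945 / 1006.408349 = 6.467216
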